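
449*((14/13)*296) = 1860656/13 = 143127.38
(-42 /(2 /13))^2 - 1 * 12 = 74517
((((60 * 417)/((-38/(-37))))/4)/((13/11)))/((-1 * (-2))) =2545785/988 = 2576.71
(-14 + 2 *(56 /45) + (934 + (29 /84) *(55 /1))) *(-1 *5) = -1186261/252 = -4707.38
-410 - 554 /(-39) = -15436/39 = -395.79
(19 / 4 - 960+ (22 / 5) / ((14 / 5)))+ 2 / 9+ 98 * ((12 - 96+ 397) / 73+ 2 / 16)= -2396146/4599 = -521.01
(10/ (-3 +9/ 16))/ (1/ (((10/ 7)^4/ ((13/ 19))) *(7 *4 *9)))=-6293.24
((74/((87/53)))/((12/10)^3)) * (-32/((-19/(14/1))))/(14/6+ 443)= 3431750/2484459 = 1.38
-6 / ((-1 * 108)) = 1/18 = 0.06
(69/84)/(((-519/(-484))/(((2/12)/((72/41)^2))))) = 4678223/113000832 = 0.04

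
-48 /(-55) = 48/55 = 0.87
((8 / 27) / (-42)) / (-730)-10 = -2069548/206955 = -10.00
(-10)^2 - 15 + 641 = 726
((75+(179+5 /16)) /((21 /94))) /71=16.03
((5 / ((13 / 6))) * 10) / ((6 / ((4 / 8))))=25/13 = 1.92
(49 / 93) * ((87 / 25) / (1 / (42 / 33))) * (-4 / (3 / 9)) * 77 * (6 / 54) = -557032/2325 = -239.58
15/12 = 5/4 = 1.25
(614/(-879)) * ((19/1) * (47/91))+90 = 6650708/79989 = 83.15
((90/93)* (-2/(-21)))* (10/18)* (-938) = -13400/279 = -48.03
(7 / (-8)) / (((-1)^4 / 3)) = -21/8 = -2.62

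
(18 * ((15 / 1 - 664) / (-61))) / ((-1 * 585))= -1298/3965 = -0.33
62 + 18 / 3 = 68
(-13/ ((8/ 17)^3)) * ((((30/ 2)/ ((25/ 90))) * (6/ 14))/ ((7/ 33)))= -170721837/12544 = -13609.84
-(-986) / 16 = 493/8 = 61.62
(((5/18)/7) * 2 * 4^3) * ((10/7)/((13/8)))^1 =25600/5733 = 4.47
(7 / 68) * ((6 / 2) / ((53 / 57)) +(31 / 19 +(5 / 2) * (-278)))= -4864811/68476 = -71.04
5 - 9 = -4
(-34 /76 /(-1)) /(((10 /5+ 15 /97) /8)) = 6596/3971 = 1.66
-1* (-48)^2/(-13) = 2304/13 = 177.23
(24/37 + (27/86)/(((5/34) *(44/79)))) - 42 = -13132143/350020 = -37.52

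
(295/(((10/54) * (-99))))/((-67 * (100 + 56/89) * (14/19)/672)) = 3591684/1650143 = 2.18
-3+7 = 4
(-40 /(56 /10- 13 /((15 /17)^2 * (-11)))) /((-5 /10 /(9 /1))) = 1782000/17617 = 101.15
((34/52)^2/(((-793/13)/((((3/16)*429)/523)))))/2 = -28611/53086592 = 0.00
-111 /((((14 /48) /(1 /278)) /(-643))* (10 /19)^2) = 77296959/24325 = 3177.68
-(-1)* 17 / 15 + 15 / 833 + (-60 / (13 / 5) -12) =-5510702/162435 = -33.93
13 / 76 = 0.17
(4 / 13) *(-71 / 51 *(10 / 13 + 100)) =-372040/8619 = -43.17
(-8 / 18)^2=16/81 = 0.20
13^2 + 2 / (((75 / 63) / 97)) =8299/25 = 331.96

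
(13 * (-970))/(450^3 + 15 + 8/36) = -8730/63086549 = 0.00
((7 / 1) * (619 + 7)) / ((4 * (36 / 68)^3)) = 10764383/1458 = 7382.98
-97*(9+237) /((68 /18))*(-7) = 751653/17 = 44214.88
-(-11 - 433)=444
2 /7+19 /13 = 159/91 = 1.75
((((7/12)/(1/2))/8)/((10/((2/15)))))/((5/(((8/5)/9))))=7/101250 = 0.00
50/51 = 0.98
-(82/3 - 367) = 1019/3 = 339.67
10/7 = 1.43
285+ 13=298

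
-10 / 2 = -5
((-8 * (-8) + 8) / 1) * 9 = 648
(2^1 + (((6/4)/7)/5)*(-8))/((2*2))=29/70 = 0.41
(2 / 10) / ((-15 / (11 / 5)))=-11/375 = -0.03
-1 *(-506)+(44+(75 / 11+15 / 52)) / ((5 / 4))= 391023/715 = 546.89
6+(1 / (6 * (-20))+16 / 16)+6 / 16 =221/30 = 7.37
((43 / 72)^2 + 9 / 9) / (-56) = -7033/290304 = -0.02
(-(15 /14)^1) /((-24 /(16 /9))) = 5/63 = 0.08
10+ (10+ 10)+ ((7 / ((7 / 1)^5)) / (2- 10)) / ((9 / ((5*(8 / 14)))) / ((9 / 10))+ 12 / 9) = 8355477/278516 = 30.00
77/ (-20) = -3.85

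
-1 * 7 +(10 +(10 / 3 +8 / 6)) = 23/3 = 7.67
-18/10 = -9/5 = -1.80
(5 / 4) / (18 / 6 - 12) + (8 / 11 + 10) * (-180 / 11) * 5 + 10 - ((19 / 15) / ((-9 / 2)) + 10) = -57338683/65340 = -877.54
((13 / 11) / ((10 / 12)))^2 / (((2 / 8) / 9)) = 219024/3025 = 72.40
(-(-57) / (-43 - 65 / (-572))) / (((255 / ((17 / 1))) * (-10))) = 0.01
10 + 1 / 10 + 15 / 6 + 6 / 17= 1101/85 = 12.95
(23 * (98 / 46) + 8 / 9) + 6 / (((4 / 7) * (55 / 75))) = 64.21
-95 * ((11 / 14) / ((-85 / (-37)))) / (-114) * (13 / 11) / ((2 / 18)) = 1443/476 = 3.03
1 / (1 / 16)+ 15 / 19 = 319/19 = 16.79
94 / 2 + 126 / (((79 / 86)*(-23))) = 74563/1817 = 41.04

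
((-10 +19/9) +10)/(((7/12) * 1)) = 76/21 = 3.62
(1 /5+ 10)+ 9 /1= 96/5 = 19.20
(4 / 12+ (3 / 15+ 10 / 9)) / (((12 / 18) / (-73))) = -2701/15 = -180.07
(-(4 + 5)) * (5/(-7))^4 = -5625/2401 = -2.34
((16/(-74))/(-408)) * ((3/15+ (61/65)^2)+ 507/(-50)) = -1501/312650 = 0.00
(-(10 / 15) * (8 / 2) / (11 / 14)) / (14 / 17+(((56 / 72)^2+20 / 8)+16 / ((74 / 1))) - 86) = 3804192/91749823 = 0.04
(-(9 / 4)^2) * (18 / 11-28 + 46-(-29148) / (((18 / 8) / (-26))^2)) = -433491243/22 = -19704147.41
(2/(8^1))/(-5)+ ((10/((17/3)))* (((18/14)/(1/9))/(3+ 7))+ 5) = 16641/2380 = 6.99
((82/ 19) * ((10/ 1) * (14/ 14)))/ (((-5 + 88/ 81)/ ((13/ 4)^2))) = -116.48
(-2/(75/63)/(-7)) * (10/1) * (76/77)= 912/385 = 2.37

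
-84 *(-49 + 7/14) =4074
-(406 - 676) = 270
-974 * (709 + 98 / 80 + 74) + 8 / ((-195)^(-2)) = -459635.15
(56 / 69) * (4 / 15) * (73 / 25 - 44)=-230048/25875 = -8.89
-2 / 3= -0.67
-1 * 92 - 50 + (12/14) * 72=-562/7 = -80.29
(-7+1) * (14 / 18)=-14/3 = -4.67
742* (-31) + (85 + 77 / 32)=-733267/32 = -22914.59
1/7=0.14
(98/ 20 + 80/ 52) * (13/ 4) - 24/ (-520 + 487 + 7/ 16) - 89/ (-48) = 2940467/125040 = 23.52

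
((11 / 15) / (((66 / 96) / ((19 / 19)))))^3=4096/3375 = 1.21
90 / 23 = 3.91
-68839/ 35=-1966.83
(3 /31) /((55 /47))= 141/1705 = 0.08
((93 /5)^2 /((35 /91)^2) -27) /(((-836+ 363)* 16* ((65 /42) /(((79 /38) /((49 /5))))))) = -15564501/371735000 = -0.04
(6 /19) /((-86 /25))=-75/817 = -0.09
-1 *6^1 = -6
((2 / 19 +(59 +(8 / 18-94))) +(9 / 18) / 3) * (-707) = 8289575/342 = 24238.52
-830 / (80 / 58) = -2407/4 = -601.75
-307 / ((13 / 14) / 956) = -4108888/13 = -316068.31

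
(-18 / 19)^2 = 324/361 = 0.90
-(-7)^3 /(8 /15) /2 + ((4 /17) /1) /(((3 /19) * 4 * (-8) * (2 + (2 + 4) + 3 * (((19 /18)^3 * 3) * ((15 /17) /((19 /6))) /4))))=110044581/342224 = 321.56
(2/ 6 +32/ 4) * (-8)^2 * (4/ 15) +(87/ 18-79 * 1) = 68.06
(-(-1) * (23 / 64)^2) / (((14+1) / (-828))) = -36501/5120 = -7.13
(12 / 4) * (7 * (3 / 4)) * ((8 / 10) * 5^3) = 1575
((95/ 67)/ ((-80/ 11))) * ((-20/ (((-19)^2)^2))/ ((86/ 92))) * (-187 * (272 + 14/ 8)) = -259027725/158086232 = -1.64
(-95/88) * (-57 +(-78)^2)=-6506.42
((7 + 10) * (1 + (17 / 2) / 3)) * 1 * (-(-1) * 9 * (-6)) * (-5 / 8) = 17595/8 = 2199.38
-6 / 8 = -3/4 = -0.75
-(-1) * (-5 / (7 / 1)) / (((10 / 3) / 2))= -3/7 = -0.43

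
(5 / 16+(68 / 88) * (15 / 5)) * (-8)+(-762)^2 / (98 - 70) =3190301/154 = 20716.24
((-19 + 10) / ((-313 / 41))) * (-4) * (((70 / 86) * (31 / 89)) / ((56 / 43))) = -57195/55714 = -1.03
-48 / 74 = -24/37 = -0.65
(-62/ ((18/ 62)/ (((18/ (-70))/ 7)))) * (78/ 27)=49972/2205 = 22.66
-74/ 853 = -0.09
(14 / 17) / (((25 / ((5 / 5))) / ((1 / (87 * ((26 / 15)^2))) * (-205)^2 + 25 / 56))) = 1769951/333268 = 5.31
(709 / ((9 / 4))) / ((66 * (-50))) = -709/7425 = -0.10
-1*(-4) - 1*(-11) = 15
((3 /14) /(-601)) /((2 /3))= -9/16828 = 0.00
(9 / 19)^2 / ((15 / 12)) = 324/1805 = 0.18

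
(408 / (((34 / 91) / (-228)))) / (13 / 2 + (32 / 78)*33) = -6473376/521 = -12424.91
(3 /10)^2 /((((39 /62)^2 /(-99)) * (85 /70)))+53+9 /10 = 5078843/143650 = 35.36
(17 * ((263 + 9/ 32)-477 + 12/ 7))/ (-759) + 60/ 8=12.25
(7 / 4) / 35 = 1/20 = 0.05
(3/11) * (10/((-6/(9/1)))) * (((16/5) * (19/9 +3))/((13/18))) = -13248/143 = -92.64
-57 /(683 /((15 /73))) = -855/49859 = -0.02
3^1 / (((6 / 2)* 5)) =1/5 = 0.20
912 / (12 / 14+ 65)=6384/461 = 13.85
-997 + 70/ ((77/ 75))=-928.82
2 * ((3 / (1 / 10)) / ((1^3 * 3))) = 20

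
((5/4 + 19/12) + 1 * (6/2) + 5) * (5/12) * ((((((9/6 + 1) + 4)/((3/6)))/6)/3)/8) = 4225/10368 = 0.41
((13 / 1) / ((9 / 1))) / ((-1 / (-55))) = 715/9 = 79.44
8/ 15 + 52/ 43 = 1124/645 = 1.74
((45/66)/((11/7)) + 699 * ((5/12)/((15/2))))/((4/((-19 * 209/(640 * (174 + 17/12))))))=-2572847/7409600 = -0.35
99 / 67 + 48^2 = 2305.48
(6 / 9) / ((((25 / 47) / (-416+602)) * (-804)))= -1457/5025 = -0.29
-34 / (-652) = 17/326 = 0.05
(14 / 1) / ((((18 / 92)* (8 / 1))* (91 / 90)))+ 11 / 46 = 5433/598 = 9.09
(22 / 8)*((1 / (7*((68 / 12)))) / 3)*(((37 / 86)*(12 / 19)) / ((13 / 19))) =1221/133042 = 0.01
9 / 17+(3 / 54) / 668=108233/204408 = 0.53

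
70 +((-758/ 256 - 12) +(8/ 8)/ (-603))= 4248007/77184 = 55.04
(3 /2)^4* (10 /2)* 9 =3645/16 = 227.81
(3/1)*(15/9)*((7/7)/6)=5/6 = 0.83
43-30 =13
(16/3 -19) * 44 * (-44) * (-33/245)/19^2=-873136/88445 = -9.87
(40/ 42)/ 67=20/1407 = 0.01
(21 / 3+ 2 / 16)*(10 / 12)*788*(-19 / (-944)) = 355585/3776 = 94.17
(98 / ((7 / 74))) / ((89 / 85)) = 88060/89 = 989.44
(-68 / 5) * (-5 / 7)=68/7 = 9.71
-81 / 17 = -4.76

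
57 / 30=19/10 = 1.90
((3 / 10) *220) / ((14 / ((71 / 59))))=2343/413 = 5.67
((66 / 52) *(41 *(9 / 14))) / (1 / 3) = 36531/364 = 100.36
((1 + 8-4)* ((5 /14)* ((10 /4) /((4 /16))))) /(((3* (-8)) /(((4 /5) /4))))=-25/168 = -0.15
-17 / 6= -2.83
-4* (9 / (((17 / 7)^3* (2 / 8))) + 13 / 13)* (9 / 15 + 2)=-897572/24565 = -36.54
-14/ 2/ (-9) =0.78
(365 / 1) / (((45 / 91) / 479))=3181997/9 = 353555.22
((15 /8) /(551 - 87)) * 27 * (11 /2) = 4455/7424 = 0.60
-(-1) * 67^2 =4489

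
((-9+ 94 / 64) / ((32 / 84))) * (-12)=15183/64 = 237.23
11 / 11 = 1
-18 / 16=-1.12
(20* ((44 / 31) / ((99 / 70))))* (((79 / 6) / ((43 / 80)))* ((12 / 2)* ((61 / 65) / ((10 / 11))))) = 474960640/155961 = 3045.38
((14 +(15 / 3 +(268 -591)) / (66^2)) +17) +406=317209/726 = 436.93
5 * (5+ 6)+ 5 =60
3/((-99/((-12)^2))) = -48/11 = -4.36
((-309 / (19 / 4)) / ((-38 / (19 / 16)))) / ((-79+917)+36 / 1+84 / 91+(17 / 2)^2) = 4017/1871614 = 0.00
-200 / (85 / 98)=-3920/17 = -230.59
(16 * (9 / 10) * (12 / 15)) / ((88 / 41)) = 1476/275 = 5.37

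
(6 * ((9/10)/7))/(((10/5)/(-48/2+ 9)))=-81/14 = -5.79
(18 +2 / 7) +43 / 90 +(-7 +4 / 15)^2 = 201919/3150 = 64.10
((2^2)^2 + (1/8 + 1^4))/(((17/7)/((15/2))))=14385/272 = 52.89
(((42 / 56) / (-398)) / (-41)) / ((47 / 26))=39/1533892 = 0.00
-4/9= -0.44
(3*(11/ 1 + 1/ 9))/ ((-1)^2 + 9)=10/3 = 3.33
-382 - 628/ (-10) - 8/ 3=-4828/15 = -321.87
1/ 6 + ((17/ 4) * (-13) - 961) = -12193/12 = -1016.08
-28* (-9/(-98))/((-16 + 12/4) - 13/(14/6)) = 9/65 = 0.14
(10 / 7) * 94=940/7 = 134.29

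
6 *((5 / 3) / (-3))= -10/3 = -3.33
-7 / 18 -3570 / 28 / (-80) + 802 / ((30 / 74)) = 2850439/1440 = 1979.47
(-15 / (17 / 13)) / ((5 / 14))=-546/17 = -32.12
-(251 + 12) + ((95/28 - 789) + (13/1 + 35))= -28017/28 = -1000.61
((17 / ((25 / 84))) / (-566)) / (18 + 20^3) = -357/28363675 = 0.00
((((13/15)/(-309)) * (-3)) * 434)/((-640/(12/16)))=-2821/659200 = 0.00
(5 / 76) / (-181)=-5/13756 = 0.00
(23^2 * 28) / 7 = 2116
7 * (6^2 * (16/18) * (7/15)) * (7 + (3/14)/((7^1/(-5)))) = 10736/15 = 715.73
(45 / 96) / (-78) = -5/832 = -0.01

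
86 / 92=43/46 = 0.93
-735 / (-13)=735/13 = 56.54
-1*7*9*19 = -1197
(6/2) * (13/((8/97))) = 3783/8 = 472.88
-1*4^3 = -64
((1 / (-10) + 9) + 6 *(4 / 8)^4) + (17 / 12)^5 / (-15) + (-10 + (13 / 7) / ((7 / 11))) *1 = 66315059/36578304 = 1.81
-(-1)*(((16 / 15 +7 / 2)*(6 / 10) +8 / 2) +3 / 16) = 2771/400 = 6.93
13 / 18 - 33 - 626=-11849/18 = -658.28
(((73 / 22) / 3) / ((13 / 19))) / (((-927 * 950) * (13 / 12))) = -73/43082325 = 0.00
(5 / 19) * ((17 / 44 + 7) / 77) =1625/64372 = 0.03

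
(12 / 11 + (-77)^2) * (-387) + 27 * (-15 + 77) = -25225983/11 = -2293271.18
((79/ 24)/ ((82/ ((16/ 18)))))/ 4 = 79/8856 = 0.01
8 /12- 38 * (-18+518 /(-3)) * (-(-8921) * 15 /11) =264418442/3 = 88139480.67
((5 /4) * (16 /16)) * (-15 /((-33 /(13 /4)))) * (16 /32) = 325/352 = 0.92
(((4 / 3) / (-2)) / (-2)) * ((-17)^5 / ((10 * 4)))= -1419857/120 = -11832.14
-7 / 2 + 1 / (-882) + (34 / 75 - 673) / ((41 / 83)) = -617013241/452025 = -1365.00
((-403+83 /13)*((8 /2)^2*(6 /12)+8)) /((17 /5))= -412480/221 = -1866.43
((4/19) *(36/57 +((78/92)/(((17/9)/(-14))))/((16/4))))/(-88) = 27915/12421288 = 0.00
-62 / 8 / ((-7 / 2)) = 31/14 = 2.21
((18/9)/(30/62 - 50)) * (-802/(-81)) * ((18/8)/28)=-12431/386820 = -0.03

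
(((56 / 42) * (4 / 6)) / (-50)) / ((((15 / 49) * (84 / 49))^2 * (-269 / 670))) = 7882483/49025250 = 0.16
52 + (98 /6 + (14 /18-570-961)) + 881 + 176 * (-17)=-32156/9 = -3572.89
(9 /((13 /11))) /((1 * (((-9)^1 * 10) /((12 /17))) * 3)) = -22/1105 = -0.02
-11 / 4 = -2.75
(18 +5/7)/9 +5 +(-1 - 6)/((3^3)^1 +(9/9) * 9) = 1735/252 = 6.88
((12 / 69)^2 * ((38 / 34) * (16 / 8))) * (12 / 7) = 7296/62951 = 0.12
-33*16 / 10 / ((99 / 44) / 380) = -26752/3 = -8917.33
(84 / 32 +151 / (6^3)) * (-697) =-250223/108 = -2316.88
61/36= 1.69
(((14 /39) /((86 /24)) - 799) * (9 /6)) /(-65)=267951/14534 = 18.44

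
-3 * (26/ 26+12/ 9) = -7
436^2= 190096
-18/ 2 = -9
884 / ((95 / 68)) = 60112/95 = 632.76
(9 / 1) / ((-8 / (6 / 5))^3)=-243/8000 = -0.03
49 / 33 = 1.48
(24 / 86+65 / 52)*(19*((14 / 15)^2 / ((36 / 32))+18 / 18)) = 17954221/348300 = 51.55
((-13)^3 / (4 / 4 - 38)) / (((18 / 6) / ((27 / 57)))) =9.38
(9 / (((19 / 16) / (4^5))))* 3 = 442368/19 = 23282.53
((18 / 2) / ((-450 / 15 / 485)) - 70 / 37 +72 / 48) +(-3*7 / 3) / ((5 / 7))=-28803/185 = -155.69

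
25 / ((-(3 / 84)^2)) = -19600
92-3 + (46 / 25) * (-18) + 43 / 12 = 17839/300 = 59.46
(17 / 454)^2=289/206116 = 0.00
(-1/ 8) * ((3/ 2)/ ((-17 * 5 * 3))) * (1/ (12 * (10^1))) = 1/163200 = 0.00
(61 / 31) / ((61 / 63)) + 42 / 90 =1162/465 = 2.50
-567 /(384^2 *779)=-63/12763136 = 0.00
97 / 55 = 1.76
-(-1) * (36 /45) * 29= 116/5 = 23.20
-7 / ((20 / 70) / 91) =-4459/2 = -2229.50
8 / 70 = 4/35 = 0.11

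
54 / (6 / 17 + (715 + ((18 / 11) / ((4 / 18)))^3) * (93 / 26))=588302/43425893 = 0.01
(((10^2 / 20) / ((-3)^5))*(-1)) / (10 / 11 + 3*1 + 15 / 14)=770/186381 = 0.00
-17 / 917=-0.02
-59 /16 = -3.69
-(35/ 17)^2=-1225/289 = -4.24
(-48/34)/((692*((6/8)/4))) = -32/2941 = -0.01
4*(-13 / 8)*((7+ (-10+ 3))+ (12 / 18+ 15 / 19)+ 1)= -910/57 = -15.96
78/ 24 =13/4 = 3.25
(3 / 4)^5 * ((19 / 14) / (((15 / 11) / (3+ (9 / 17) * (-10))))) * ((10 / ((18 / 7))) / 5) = -73359/174080 = -0.42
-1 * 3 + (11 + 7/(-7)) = 7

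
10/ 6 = 1.67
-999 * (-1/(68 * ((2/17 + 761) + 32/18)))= 8991/466892 = 0.02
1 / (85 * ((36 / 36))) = 1/85 = 0.01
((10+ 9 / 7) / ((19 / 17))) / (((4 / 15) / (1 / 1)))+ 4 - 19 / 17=368533/9044 = 40.75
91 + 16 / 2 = 99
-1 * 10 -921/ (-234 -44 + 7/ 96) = -178394/26681 = -6.69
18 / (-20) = -0.90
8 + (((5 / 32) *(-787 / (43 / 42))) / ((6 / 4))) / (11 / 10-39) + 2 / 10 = 3361333/325940 = 10.31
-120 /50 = -2.40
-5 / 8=-0.62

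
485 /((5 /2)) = 194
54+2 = 56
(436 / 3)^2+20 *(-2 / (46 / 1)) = 4372028/207 = 21120.91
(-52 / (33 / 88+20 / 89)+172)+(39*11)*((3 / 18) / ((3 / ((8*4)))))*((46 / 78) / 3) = 2711836/11529 = 235.22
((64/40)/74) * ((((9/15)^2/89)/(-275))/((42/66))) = -36/72034375 = 0.00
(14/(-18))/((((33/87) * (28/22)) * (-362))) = 29/6516 = 0.00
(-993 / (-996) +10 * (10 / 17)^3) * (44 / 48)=54408233/19573392 = 2.78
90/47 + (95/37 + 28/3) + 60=385097/5217 = 73.82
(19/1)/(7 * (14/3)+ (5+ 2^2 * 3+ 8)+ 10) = 57/203 = 0.28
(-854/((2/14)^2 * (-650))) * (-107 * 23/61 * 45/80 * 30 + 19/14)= -113729441/2600 = -43742.09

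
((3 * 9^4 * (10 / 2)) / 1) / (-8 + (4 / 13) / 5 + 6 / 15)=-1279395/98 = -13055.05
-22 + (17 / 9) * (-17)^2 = 4715/9 = 523.89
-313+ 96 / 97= -30265/97 = -312.01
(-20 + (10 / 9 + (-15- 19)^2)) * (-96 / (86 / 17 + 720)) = -2783648/18489 = -150.56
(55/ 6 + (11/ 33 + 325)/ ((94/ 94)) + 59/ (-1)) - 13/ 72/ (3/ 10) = 29689/108 = 274.90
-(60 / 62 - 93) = 2853/31 = 92.03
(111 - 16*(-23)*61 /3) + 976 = 25709/3 = 8569.67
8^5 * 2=65536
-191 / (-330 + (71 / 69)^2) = 909351/1566089 = 0.58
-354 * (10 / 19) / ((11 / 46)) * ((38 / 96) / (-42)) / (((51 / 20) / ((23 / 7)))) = 780275/82467 = 9.46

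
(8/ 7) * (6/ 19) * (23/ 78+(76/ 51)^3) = 99442936/76451193 = 1.30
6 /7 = 0.86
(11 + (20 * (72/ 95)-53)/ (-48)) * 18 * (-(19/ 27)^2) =-204269/1944 = -105.08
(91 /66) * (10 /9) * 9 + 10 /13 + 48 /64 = 26267/1716 = 15.31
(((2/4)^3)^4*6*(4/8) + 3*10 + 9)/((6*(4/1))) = 53249/32768 = 1.63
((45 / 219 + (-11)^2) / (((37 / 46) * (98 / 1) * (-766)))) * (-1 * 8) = 116288/7241381 = 0.02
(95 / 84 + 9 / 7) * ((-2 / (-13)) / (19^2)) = 29/28158 = 0.00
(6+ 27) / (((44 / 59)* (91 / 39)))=531/28 = 18.96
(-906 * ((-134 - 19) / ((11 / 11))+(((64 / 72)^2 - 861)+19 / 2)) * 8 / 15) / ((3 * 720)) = 24552751/109350 = 224.53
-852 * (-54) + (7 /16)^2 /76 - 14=894859313/19456 = 45994.00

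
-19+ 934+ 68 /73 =66863/73 = 915.93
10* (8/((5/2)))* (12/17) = 384/17 = 22.59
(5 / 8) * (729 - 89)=400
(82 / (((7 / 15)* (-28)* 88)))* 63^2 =-49815/176 = -283.04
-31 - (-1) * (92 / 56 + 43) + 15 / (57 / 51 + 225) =368887/26908 = 13.71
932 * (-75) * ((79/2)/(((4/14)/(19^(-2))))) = -9663675/361 = -26769.18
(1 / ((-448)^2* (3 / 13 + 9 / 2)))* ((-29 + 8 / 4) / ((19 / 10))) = -585/39087104 = 0.00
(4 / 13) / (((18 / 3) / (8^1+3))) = 22/39 = 0.56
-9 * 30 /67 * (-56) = 15120/67 = 225.67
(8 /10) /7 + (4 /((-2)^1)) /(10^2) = 33/350 = 0.09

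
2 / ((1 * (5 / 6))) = 12/5 = 2.40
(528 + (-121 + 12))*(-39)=-16341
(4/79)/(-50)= -2/1975 = 0.00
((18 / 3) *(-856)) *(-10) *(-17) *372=-324800640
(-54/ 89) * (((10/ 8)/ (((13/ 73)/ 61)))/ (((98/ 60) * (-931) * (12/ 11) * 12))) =0.01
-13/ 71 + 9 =626/71 = 8.82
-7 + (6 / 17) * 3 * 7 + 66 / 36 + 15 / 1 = 17.25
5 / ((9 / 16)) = 80/9 = 8.89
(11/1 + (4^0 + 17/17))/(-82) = -13/82 = -0.16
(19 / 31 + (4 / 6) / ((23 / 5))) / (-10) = -1621/21390 = -0.08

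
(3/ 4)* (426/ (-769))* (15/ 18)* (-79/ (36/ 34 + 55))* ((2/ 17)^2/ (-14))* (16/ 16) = -84135/174419966 = 0.00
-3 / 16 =-0.19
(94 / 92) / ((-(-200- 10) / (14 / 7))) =47/4830 = 0.01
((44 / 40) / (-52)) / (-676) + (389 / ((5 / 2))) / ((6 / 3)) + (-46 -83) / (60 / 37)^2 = 28.74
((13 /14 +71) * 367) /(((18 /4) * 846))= 369569/53298 = 6.93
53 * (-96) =-5088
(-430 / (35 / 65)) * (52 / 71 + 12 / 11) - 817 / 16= -131829099/87472 = -1507.10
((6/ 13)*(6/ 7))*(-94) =-3384/91 = -37.19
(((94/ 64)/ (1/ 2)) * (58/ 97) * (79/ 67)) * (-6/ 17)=-323031/441932 = -0.73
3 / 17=0.18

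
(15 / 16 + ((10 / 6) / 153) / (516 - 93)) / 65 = 582487/40384656 = 0.01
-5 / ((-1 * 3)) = 5/3 = 1.67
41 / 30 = 1.37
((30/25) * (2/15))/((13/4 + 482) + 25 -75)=16/43525 = 0.00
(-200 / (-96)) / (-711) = -25/8532 = 0.00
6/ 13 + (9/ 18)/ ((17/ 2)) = 115/221 = 0.52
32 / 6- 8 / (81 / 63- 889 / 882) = -23.47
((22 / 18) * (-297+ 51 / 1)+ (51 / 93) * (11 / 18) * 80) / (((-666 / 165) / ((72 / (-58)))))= -8404660/99789 = -84.22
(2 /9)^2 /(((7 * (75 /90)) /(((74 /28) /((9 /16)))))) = 2368/59535 = 0.04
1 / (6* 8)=1/48 = 0.02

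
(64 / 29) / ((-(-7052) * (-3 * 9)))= -16/1380429 = 0.00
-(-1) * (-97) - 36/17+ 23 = -1294/17 = -76.12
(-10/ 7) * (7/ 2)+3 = -2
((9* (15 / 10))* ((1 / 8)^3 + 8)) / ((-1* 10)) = -110619/10240 = -10.80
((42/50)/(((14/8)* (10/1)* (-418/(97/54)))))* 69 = -2231/156750 = -0.01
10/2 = 5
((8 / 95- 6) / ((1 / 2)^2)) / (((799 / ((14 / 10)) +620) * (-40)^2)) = -1967/158365000 = 0.00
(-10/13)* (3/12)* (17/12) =-85/312 = -0.27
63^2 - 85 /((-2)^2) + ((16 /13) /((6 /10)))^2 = 24043711/6084 = 3951.96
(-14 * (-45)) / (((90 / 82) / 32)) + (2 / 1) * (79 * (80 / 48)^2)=169262/9 = 18806.89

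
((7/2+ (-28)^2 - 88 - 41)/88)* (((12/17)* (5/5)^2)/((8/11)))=3951/544 = 7.26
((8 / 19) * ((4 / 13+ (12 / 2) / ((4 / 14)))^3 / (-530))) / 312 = -21253933/862827810 = -0.02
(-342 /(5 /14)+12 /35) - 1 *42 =-34974/35 = -999.26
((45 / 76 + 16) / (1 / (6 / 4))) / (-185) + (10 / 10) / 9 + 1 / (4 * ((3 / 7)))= 141703/253080 = 0.56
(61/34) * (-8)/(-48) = 61/204 = 0.30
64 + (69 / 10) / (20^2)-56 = 32069/4000 = 8.02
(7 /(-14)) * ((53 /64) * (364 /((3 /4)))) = -4823/24 = -200.96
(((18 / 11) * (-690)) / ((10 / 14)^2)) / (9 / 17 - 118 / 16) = 337824/1045 = 323.28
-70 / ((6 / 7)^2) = -1715/18 = -95.28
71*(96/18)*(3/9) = 1136/9 = 126.22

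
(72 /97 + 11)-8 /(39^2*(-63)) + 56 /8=174206990/9294831 = 18.74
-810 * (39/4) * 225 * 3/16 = -10661625/32 = -333175.78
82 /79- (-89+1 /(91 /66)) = 642069/7189 = 89.31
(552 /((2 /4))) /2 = 552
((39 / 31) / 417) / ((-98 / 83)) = -1079/422282 = 0.00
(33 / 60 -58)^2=3300.50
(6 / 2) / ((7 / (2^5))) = 96/7 = 13.71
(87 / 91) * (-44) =-3828/91 = -42.07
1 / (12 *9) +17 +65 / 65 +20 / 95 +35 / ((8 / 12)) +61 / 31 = 4623799/63612 = 72.69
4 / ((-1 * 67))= -4/67 = -0.06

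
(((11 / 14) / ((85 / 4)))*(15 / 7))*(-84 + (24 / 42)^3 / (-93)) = -6.66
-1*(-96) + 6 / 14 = 675/7 = 96.43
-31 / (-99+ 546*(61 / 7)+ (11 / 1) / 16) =-16/2405 = -0.01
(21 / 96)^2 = 49/1024 = 0.05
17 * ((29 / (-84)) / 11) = -493/924 = -0.53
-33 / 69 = -11/23 = -0.48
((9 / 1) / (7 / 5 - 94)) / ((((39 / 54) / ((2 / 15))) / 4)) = -432/6019 = -0.07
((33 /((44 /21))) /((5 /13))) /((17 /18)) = 7371/170 = 43.36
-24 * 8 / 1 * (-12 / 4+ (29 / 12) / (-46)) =13480/23 = 586.09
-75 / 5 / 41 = -15/41 = -0.37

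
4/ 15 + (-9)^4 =98419/15 = 6561.27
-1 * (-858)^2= -736164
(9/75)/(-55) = -3/1375 = 0.00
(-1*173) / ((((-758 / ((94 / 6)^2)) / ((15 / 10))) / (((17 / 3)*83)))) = 539223527/13644 = 39520.93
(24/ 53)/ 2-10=-518/53 = -9.77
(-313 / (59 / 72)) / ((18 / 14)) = -17528/59 = -297.08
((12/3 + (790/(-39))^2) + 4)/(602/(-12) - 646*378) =-1272536/742972503 = 0.00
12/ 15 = 4/5 = 0.80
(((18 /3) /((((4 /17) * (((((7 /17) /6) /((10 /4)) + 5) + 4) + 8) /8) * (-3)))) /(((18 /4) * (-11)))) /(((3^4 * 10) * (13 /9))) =578/8382231 = 0.00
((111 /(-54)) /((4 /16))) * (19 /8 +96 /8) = -4255/36 = -118.19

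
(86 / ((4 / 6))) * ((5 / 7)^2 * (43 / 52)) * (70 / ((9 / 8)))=924500/273 = 3386.45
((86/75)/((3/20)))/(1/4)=1376/45 = 30.58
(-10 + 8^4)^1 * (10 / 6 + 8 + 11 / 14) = 298959/7 = 42708.43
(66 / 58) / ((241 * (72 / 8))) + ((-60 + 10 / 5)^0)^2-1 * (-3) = 4.00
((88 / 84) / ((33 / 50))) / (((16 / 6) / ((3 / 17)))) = 25/238 = 0.11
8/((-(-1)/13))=104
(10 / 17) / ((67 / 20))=200/1139 = 0.18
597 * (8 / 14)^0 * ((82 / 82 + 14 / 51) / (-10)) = -2587/34 = -76.09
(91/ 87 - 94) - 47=-12176/87 = -139.95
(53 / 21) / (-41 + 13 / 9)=-159/2492 = -0.06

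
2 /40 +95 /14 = 957/140 = 6.84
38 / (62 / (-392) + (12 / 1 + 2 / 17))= 126616/39849 = 3.18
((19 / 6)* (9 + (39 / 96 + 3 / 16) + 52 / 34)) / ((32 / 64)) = 38323/544 = 70.45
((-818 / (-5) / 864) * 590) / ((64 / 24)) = 24131/576 = 41.89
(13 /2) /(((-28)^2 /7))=13/224 = 0.06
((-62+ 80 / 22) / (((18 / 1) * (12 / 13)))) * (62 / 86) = -43121/17028 = -2.53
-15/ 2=-7.50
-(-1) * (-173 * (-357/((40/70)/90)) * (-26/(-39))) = 6484905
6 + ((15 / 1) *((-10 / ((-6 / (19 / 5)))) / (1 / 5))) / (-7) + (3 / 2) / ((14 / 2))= -863/14 = -61.64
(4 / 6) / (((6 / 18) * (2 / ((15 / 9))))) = 5/3 = 1.67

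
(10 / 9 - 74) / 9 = -656/81 = -8.10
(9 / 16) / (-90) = -1/160 = -0.01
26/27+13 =377/27 = 13.96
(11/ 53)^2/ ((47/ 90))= 10890/132023 = 0.08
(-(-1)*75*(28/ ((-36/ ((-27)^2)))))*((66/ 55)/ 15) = -3402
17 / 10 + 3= 47/10 = 4.70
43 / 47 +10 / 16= 579/376 = 1.54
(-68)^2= 4624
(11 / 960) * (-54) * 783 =-77517/160 = -484.48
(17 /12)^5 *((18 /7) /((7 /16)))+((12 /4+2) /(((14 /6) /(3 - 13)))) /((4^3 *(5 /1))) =708511/21168 = 33.47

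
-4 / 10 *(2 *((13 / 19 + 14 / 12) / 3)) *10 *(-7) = 5908/171 = 34.55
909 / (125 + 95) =909/220 = 4.13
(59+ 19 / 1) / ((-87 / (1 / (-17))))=26/493 = 0.05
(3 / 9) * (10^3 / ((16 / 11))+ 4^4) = 629/2 = 314.50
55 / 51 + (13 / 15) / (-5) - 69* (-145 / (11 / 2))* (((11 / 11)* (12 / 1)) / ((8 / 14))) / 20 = 1910.95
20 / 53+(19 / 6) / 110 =14207/34980 = 0.41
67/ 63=1.06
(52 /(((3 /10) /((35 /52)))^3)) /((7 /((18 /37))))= 765625/18759 = 40.81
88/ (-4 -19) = -88/23 = -3.83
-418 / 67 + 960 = 63902/67 = 953.76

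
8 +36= 44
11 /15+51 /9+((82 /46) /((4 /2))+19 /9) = 19463/2070 = 9.40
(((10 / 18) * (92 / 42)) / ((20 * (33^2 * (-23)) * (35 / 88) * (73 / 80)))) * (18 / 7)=-128/7436583 = 0.00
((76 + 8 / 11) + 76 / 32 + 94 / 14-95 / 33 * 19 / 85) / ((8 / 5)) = 13378985/251328 = 53.23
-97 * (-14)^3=266168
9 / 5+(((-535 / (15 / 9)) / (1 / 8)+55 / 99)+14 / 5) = -115328/45 = -2562.84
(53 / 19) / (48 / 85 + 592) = 4505/956992 = 0.00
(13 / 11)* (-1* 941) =-12233/11 = -1112.09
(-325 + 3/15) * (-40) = 12992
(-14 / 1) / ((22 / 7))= -49/11 = -4.45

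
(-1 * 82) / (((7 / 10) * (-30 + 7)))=820/161 = 5.09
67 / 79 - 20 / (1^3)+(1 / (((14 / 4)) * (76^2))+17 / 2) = -17011685/1597064 = -10.65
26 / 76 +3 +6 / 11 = 1625/418 = 3.89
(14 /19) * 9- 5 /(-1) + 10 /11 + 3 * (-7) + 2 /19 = -1746/209 = -8.35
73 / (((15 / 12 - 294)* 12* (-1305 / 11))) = 803/4584465 = 0.00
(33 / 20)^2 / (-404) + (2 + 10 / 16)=423111/161600 = 2.62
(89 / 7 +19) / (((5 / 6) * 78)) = 222/455 = 0.49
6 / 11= 0.55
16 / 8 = 2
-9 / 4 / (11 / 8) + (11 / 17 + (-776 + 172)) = -113133/187 = -604.99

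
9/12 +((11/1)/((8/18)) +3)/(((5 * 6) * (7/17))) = 839/280 = 3.00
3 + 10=13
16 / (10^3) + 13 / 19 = 1663/2375 = 0.70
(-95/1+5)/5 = -18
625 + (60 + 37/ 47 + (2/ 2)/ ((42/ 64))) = 678376/987 = 687.31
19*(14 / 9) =266/9 = 29.56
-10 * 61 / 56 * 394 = -60085/14 = -4291.79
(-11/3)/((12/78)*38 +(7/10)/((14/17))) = -2860/5223 = -0.55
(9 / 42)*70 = 15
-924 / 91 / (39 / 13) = -44/13 = -3.38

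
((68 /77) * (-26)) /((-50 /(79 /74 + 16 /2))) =26962/6475 = 4.16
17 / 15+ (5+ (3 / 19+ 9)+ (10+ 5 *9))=20033/285 = 70.29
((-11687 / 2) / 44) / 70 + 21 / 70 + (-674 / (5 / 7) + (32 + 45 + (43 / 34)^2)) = -308550399/356048 = -866.60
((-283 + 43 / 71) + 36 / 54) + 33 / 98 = -5873755/20874 = -281.39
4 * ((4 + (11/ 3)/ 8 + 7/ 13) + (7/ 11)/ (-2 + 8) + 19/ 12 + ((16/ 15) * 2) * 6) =111461/1430 = 77.94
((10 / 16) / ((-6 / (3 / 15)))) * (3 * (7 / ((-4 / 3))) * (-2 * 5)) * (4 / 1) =-105/8 = -13.12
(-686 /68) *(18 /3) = -1029/17 = -60.53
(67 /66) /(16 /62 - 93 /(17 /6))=-35309/1132692 = -0.03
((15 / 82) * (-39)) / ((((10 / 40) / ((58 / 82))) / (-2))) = 67860/1681 = 40.37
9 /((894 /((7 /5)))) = 21/1490 = 0.01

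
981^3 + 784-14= 944076911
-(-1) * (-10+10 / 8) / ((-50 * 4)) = 0.04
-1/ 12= -0.08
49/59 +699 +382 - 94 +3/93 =987.86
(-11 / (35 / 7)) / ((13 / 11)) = -121/65 = -1.86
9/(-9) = -1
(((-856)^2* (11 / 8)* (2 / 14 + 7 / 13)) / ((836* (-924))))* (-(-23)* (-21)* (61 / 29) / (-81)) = -11.15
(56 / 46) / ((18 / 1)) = 14/207 = 0.07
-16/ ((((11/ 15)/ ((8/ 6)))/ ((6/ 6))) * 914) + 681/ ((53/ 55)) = 188277805/266431 = 706.67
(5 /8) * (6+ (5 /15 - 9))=-5/3 = -1.67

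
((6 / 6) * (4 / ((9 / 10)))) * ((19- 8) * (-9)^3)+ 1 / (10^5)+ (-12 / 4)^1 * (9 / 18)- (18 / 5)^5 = -144984647/4000 = -36246.16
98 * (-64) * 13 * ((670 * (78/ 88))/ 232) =-66579240/319 = -208712.35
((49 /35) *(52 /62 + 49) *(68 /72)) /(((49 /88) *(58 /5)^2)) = 481525/547491 = 0.88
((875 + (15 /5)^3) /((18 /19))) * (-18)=-17138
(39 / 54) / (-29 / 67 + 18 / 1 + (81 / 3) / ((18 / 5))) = 871/30231 = 0.03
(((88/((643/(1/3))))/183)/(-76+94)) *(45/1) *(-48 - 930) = -71720/117669 = -0.61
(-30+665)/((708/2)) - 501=-499.21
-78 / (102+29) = -0.60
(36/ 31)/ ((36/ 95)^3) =857375/40176 = 21.34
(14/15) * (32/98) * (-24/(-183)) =256/6405 = 0.04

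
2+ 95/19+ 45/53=416/53 = 7.85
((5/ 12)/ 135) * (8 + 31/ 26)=239/8424 = 0.03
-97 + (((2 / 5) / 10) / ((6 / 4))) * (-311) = -105.29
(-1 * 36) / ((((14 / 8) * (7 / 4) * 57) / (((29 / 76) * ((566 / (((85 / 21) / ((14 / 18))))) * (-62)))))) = 530.64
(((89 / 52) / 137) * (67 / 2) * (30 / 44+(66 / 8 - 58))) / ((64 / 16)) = -12874117/2507648 = -5.13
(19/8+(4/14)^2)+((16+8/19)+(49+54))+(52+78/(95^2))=615175051/3537800 = 173.89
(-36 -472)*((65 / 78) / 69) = -1270/207 = -6.14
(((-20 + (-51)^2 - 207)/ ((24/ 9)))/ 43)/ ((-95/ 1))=-0.22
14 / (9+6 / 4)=1.33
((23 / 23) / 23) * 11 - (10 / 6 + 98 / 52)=-5513/1794 = -3.07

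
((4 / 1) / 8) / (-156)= -1/312 = 0.00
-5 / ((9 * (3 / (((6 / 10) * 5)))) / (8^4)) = -20480/9 = -2275.56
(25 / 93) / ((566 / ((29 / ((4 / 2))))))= 725/105276 = 0.01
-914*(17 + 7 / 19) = -301620/19 = -15874.74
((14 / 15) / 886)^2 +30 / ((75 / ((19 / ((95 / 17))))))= 60052243/44156025 = 1.36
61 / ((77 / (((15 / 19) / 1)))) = 915/1463 = 0.63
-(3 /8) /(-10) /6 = 1/160 = 0.01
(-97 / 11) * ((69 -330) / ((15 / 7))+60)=29973/55 = 544.96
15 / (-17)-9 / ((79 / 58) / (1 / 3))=-3.08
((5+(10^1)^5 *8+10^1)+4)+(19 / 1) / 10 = 8000209/10 = 800020.90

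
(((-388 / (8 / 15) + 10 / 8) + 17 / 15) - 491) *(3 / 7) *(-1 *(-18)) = -656703/70 = -9381.47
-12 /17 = -0.71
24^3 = 13824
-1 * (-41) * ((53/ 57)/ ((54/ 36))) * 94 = 408524/171 = 2389.03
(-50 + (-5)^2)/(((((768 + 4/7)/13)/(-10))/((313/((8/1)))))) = 712075/4304 = 165.44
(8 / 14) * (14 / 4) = 2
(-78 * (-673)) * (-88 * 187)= -863841264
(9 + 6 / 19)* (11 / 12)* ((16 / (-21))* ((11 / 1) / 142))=-14278/28329 = -0.50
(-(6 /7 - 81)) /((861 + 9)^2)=187/1766100 = 0.00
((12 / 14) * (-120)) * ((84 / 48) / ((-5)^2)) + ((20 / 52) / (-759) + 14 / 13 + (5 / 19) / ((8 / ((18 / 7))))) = -6.04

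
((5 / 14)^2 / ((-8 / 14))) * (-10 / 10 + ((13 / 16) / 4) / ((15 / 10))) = 2075/10752 = 0.19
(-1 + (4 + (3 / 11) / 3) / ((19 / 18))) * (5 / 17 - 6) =-58297/3553 = -16.41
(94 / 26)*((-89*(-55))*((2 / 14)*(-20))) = -50563.74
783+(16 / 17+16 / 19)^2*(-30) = 71736327/104329 = 687.60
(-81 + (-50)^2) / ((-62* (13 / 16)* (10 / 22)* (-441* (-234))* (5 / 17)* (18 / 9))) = -904706/519839775 = 0.00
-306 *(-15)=4590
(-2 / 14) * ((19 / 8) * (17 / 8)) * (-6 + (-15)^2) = -70737/448 = -157.90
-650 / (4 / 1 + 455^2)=-650/207029 = 0.00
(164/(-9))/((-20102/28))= 2296/90459 = 0.03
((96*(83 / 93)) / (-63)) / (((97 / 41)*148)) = -27224/7009317 = 0.00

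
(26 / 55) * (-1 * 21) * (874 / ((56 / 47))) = -801021/110 = -7282.01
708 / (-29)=-708/29 = -24.41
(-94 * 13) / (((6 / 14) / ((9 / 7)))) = -3666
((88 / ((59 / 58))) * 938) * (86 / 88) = 4678744/59 = 79300.75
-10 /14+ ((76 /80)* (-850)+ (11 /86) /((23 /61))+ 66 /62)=-173152030/214613 = -806.81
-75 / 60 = -5/4 = -1.25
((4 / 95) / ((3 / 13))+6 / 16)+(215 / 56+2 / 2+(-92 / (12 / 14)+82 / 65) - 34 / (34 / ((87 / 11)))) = -12390971/114114 = -108.58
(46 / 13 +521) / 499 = 1.05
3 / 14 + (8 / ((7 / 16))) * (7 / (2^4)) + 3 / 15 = 589/70 = 8.41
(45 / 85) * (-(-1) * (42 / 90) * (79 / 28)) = 237/340 = 0.70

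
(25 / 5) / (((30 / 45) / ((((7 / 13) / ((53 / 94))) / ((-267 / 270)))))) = -444150/61321 = -7.24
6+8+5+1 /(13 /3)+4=302/13 = 23.23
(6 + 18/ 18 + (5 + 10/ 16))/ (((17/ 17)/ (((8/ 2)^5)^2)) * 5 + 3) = 13238272/3145733 = 4.21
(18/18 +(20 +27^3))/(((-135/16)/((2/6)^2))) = -105088/405 = -259.48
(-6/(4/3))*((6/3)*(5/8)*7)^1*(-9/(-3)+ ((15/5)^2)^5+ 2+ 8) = -9302265/4 = -2325566.25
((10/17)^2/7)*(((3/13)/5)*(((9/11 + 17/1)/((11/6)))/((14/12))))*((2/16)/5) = 216/454597 = 0.00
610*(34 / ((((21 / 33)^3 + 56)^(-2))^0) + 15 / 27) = 189710/9 = 21078.89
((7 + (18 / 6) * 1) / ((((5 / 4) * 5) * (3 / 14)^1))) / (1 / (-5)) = -112/3 = -37.33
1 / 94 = 0.01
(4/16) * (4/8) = 1/8 = 0.12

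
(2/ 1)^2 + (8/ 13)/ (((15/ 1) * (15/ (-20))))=2308/585 = 3.95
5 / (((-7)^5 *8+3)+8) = -1/26889 = 0.00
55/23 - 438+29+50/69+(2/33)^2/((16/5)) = -40664597/100188 = -405.88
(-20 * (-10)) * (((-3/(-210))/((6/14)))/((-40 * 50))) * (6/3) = -1/150 = -0.01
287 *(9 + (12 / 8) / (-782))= 4038951/1564 = 2582.45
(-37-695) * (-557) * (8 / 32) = 101931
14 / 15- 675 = -10111/15 = -674.07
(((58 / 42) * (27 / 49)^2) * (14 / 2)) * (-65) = -458055/2401 = -190.78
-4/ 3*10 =-13.33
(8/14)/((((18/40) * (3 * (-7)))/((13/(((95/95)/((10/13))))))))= -0.60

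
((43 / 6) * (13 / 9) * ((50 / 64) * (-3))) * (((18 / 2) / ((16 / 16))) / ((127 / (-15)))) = 25.79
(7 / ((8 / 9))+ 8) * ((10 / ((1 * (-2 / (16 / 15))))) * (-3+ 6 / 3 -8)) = 762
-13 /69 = -0.19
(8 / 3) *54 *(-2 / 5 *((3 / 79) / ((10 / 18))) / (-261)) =864/57275 = 0.02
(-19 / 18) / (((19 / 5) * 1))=-5/18 = -0.28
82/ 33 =2.48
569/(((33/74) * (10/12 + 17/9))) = 252636/539 = 468.71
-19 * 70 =-1330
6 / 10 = 3/5 = 0.60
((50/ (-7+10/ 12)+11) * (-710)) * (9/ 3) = -227910/37 = -6159.73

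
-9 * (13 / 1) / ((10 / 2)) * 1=-117/5 = -23.40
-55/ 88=-5/8 = -0.62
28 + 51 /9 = 101/3 = 33.67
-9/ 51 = -3/17 = -0.18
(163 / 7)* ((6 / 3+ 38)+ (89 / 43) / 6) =242381/258 = 939.46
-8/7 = -1.14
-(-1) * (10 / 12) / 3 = 5/18 = 0.28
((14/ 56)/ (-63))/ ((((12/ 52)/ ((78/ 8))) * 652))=-169/657216 = 0.00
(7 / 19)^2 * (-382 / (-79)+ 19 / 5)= 1.17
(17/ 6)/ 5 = 17/30 = 0.57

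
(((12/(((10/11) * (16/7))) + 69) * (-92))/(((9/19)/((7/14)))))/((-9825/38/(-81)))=-74502819/32750 = -2274.90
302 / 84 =151/42 = 3.60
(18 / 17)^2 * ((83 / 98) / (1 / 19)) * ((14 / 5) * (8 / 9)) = 454176/10115 = 44.90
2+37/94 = 225/94 = 2.39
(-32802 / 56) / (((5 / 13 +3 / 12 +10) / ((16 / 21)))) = -162448/3871 = -41.97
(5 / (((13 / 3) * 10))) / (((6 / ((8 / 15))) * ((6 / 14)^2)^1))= 98/1755 = 0.06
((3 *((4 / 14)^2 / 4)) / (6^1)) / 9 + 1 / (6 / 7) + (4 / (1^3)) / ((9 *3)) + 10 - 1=13648/1323 = 10.32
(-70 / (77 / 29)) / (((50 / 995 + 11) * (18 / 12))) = -115420/72567 = -1.59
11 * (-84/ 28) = -33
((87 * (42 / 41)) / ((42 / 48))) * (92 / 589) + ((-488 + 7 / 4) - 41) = -49393473/96596 = -511.34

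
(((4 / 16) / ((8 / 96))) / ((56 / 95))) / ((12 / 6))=285/112 = 2.54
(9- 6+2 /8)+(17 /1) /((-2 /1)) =-5.25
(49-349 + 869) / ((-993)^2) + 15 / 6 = 4931383/1972098 = 2.50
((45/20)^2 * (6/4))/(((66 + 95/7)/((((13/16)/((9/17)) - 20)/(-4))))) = 0.44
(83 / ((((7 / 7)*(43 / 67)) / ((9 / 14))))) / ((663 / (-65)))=-83415/10234 = -8.15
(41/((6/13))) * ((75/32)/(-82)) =-325/128 = -2.54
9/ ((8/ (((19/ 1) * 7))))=1197/8 = 149.62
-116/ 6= -58/3 = -19.33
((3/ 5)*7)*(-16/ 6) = -56/5 = -11.20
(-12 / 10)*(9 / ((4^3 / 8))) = -27/20 = -1.35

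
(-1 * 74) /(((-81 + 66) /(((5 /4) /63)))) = 37/378 = 0.10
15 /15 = 1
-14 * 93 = -1302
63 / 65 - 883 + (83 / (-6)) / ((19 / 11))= -6595193/7410 = -890.04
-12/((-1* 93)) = 4/31 = 0.13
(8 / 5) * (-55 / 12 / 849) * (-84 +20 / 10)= 1804/2547 = 0.71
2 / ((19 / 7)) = 0.74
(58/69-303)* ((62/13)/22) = -646319/9867 = -65.50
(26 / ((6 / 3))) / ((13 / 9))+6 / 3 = 11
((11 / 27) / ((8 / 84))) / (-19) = -77/342 = -0.23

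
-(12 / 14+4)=-34/7 = -4.86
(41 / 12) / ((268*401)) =41/1289616 = 0.00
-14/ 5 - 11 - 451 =-2324/5 = -464.80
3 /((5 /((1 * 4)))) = 12/5 = 2.40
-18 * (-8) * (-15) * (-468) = 1010880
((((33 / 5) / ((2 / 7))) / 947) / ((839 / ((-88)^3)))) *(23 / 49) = -258618624/27808655 = -9.30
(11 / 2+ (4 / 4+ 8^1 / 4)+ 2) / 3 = 7/2 = 3.50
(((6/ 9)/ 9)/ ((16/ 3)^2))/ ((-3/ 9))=-1/128 = -0.01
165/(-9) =-55/3 = -18.33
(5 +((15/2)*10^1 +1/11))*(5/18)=4405/198 = 22.25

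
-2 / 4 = -1/2 = -0.50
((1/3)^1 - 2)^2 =25/9 = 2.78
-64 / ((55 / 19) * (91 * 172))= -304/215215 = 0.00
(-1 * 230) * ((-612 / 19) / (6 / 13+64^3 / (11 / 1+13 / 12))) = 640900/1876839 = 0.34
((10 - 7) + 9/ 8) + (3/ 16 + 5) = 149/16 = 9.31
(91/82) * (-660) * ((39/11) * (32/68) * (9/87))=-2555280/20213 = -126.42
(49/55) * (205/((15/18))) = 12054/55 = 219.16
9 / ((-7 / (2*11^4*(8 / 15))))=-702768/35 = -20079.09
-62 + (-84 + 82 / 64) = -4631/32 = -144.72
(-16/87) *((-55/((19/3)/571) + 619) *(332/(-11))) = -437995648/18183 = -24088.19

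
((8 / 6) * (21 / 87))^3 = 21952/658503 = 0.03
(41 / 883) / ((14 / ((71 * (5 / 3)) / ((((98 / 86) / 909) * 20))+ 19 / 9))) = 341499455/21806568 = 15.66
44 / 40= 11/10 = 1.10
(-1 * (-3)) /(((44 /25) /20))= 375/11 = 34.09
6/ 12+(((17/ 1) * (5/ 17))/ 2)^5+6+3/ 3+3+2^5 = 4485/32 = 140.16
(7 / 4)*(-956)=-1673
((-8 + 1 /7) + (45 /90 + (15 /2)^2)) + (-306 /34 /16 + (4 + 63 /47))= 282523/5264 = 53.67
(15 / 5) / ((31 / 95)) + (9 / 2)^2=3651/124 = 29.44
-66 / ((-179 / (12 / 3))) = 264/179 = 1.47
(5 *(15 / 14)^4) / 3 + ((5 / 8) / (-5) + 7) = 348485/38416 = 9.07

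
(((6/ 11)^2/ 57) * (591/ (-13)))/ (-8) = 1773/59774 = 0.03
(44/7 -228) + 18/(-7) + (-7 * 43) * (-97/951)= -1288691/6657 = -193.58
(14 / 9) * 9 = 14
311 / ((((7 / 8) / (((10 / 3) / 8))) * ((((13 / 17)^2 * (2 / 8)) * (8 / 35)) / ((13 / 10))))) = 449395/78 = 5761.47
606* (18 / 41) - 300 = -1392/41 = -33.95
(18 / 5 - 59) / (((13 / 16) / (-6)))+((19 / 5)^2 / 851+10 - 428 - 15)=-23.88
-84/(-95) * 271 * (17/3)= 128996/95 = 1357.85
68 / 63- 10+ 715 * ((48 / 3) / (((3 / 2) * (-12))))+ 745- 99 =32/21 = 1.52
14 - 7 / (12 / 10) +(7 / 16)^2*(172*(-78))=-245735/96 = -2559.74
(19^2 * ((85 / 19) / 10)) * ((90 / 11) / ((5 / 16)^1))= 46512/11 = 4228.36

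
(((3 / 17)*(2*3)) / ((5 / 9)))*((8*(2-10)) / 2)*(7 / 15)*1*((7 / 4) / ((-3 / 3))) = 21168/425 = 49.81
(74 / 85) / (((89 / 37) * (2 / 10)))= 2738/1513 = 1.81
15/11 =1.36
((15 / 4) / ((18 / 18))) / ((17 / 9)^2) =1215/1156 = 1.05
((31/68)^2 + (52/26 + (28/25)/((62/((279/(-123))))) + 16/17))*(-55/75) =-162038987/71094000 = -2.28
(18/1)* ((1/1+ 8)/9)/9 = 2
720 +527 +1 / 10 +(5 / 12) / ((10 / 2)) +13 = 75611/60 = 1260.18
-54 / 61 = -0.89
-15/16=-0.94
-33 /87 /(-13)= 0.03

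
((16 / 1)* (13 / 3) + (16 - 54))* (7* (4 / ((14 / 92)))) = 17296/3 = 5765.33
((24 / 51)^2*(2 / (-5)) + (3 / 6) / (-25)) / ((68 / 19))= -29811/982600 = -0.03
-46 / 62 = -23/31 = -0.74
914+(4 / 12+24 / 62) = 85069/93 = 914.72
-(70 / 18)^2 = -1225/81 = -15.12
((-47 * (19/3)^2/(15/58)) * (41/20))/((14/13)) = -262258919/18900 = -13876.13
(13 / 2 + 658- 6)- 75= 583.50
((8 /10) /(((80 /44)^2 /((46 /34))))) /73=2783/620500 = 0.00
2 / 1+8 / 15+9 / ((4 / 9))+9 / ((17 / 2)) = 24319/1020 = 23.84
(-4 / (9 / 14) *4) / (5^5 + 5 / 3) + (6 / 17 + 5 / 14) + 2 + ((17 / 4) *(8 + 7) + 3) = 33224507/478380 = 69.45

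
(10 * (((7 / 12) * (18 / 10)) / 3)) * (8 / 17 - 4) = -12.35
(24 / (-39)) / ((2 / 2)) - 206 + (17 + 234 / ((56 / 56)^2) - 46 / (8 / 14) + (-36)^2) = 32757/26 = 1259.88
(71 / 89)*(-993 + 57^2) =160176/89 = 1799.73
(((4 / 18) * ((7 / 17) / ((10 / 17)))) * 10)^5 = 9.11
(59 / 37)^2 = 3481/1369 = 2.54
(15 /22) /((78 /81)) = 405/572 = 0.71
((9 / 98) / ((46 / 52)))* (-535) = -62595/1127 = -55.54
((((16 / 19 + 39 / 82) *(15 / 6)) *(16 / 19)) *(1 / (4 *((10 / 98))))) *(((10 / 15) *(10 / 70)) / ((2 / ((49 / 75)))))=704179/3330225 = 0.21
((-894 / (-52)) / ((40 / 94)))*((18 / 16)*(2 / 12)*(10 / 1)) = 63027/832 = 75.75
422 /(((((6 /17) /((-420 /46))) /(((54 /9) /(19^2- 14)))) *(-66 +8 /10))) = 3766350/1300903 = 2.90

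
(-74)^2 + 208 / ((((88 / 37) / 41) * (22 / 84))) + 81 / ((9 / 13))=2333317/121 = 19283.61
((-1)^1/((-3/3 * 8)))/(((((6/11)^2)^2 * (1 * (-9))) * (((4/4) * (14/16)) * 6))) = -14641/489888 = -0.03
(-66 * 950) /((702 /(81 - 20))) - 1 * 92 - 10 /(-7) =-4536328/819 = -5538.86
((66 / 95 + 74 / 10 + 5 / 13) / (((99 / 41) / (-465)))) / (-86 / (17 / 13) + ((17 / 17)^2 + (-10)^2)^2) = -20569864/127673559 = -0.16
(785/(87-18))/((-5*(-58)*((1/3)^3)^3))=772.17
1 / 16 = 0.06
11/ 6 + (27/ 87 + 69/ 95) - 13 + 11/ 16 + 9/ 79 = -97455323/10446960 = -9.33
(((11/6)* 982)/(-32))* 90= -81015/16 = -5063.44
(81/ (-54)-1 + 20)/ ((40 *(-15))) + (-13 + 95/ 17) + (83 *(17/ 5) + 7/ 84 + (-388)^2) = 615340877/4080 = 150818.84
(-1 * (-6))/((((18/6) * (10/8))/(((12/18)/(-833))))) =-16/12495 = 0.00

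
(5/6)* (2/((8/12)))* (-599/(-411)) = 2995/822 = 3.64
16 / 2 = 8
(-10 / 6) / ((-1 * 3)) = 5/9 = 0.56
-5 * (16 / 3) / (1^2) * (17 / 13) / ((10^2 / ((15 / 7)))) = -68/91 = -0.75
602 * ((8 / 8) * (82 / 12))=12341/3 = 4113.67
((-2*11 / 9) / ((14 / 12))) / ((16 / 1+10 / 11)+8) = -242/2877 = -0.08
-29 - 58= -87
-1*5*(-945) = 4725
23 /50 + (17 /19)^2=1.26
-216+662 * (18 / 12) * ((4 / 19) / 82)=-166278/779 = -213.45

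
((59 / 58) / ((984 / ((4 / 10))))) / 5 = 59/713400 = 0.00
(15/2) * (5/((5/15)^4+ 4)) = 243/26 = 9.35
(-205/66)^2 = 42025/4356 = 9.65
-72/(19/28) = -2016/19 = -106.11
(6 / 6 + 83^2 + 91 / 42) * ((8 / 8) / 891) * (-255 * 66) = -3515005/27 = -130185.37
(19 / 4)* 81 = 1539/4 = 384.75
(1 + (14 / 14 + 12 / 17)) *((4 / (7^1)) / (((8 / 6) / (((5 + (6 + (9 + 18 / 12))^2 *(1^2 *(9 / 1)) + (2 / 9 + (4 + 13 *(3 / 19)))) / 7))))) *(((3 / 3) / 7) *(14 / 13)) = 38724709/617253 = 62.74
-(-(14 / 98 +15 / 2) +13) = -75/14 = -5.36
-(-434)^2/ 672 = -6727/24 = -280.29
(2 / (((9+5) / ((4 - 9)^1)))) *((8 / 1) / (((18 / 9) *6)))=-10/21 = -0.48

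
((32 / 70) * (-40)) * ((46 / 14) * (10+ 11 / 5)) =-733.00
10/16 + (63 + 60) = 989/8 = 123.62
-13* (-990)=12870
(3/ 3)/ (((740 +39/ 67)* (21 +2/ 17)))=1139/17813221 = 0.00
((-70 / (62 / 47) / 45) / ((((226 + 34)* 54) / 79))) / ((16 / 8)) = -25991/7834320 = 0.00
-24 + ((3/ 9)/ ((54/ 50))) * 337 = 6481/81 = 80.01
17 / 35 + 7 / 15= 0.95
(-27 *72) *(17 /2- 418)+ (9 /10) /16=127370889/160 = 796068.06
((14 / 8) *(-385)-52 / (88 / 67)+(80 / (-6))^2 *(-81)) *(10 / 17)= -3324935/374 = -8890.20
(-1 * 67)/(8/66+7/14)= -4422/41 = -107.85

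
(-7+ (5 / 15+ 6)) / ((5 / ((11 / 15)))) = -22/225 = -0.10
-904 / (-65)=904/65 = 13.91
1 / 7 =0.14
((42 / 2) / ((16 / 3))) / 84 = 3/64 = 0.05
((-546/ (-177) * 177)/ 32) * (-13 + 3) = -1365/8 = -170.62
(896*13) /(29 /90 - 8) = -1048320/691 = -1517.11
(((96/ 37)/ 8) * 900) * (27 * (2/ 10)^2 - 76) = -809136/37 = -21868.54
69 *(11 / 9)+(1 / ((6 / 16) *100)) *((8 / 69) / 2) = 436433/5175 = 84.33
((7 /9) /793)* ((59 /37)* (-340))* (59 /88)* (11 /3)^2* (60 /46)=-113915725/18220761 = -6.25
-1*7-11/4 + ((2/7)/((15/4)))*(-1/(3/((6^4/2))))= -3669/140 = -26.21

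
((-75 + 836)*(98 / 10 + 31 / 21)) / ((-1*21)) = -901024/2205 = -408.63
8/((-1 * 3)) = -8/3 = -2.67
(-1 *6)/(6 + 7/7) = -6/7 = -0.86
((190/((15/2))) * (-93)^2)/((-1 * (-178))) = 109554/89 = 1230.94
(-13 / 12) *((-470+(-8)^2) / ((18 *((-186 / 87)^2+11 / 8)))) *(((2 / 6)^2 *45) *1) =22193990/1080081 = 20.55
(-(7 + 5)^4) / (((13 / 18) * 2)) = -186624/13 = -14355.69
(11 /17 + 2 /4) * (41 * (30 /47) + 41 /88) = 30.55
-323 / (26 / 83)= -26809/26 = -1031.12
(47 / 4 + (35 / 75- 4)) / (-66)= -493/3960 = -0.12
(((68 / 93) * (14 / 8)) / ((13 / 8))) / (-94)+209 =11875531/56823 = 208.99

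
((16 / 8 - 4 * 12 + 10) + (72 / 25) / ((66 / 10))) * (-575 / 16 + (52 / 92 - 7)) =7624977/5060 = 1506.91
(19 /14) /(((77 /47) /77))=893/14 = 63.79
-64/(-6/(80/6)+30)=-1280/591 = -2.17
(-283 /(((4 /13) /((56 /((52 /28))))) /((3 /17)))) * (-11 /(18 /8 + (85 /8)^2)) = 58574208/125273 = 467.57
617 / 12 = 51.42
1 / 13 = 0.08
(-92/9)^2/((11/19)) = 160816/891 = 180.49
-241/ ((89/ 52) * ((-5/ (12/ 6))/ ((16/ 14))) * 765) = 200512/2382975 = 0.08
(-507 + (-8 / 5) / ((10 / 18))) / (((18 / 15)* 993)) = -4249/9930 = -0.43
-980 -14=-994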